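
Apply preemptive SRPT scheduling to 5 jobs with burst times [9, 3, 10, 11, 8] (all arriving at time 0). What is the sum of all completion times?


Since all jobs arrive at t=0, SRPT equals SPT ordering.
SPT order: [3, 8, 9, 10, 11]
Completion times:
  Job 1: p=3, C=3
  Job 2: p=8, C=11
  Job 3: p=9, C=20
  Job 4: p=10, C=30
  Job 5: p=11, C=41
Total completion time = 3 + 11 + 20 + 30 + 41 = 105

105


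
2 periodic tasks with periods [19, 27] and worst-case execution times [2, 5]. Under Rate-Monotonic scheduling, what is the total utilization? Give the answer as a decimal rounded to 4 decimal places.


Compute individual utilizations (exact fractions):
  Task 1: C/T = 2/19 (approx. 0.1053)
  Task 2: C/T = 5/27 (approx. 0.1852)
Total utilization U = 2/19 + 5/27 = 149/513
Rounded to 4 decimal places: U = 0.2904
RM (Liu & Layland) bound for 2 tasks = 0.828427; compare with U = 149/513 (approx. 0.290448)
U <= bound, so schedulable by RM sufficient condition.

0.2904


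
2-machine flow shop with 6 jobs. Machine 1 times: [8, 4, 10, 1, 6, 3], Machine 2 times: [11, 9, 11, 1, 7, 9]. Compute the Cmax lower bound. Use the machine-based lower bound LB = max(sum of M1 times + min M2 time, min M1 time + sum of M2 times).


LB1 = sum(M1 times) + min(M2 times) = 32 + 1 = 33
LB2 = min(M1 times) + sum(M2 times) = 1 + 48 = 49
Lower bound = max(LB1, LB2) = max(33, 49) = 49

49


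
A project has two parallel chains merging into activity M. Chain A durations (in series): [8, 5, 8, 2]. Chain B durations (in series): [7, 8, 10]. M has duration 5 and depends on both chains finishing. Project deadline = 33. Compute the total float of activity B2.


Forward pass: ES(B2) = sum of predecessors on chain B = 7
EF = ES + duration = 7 + 8 = 15
Backward pass: LF(M) = deadline = 33; LS(M) = 33 - 5 = 28
LF(B2) = LS(M) - sum(successors on chain B) = 28 - 10 = 18
LS = LF - duration = 18 - 8 = 10
Total float = LS - ES = 10 - 7 = 3

3


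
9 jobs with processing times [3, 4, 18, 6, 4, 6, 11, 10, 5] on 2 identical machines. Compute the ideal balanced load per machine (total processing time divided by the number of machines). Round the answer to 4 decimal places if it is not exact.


Total processing time = 3 + 4 + 18 + 6 + 4 + 6 + 11 + 10 + 5 = 67
Number of machines = 2
Ideal balanced load = 67 / 2 = 33.5

33.5


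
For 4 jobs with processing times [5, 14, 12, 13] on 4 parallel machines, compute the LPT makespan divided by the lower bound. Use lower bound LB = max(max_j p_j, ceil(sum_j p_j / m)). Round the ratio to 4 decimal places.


LPT order: [14, 13, 12, 5]
Machine loads after assignment: [14, 13, 12, 5]
LPT makespan = 14
Lower bound = max(max_job, ceil(total/4)) = max(14, 11) = 14
Ratio = 14 / 14 = 1.0

1.0


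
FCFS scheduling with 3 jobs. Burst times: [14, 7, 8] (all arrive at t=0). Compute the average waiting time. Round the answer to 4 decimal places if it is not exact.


FCFS order (as given): [14, 7, 8]
Waiting times:
  Job 1: wait = 0
  Job 2: wait = 14
  Job 3: wait = 21
Sum of waiting times = 35
Average waiting time = 35/3 = 11.6667

11.6667


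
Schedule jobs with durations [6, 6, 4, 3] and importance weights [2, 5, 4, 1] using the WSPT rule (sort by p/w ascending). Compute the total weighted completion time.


Compute p/w ratios and sort ascending (WSPT): [(4, 4), (6, 5), (6, 2), (3, 1)]
Compute weighted completion times:
  Job (p=4,w=4): C=4, w*C=4*4=16
  Job (p=6,w=5): C=10, w*C=5*10=50
  Job (p=6,w=2): C=16, w*C=2*16=32
  Job (p=3,w=1): C=19, w*C=1*19=19
Total weighted completion time = 117

117


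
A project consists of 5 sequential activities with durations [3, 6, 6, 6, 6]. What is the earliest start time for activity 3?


Activity 3 starts after activities 1 through 2 complete.
Predecessor durations: [3, 6]
ES = 3 + 6 = 9

9


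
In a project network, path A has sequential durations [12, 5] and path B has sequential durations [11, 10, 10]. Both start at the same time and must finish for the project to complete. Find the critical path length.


Path A total = 12 + 5 = 17
Path B total = 11 + 10 + 10 = 31
Critical path = longest path = max(17, 31) = 31

31


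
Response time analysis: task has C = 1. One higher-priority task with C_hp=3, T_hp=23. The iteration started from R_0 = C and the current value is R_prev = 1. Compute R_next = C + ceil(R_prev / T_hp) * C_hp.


R_next = C + ceil(R_prev / T_hp) * C_hp
ceil(1 / 23) = ceil(0.0435) = 1
Interference = 1 * 3 = 3
R_next = 1 + 3 = 4

4


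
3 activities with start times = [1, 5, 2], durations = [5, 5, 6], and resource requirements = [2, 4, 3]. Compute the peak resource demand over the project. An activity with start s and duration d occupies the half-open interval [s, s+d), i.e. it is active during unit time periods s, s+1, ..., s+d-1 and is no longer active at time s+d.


Each activity i is active on [start_i, start_i + duration_i).
Compute total resource usage per time slot:
  t=0: active resources = [], total = 0
  t=1: active resources = [2], total = 2
  t=2: active resources = [2, 3], total = 5
  t=3: active resources = [2, 3], total = 5
  t=4: active resources = [2, 3], total = 5
  t=5: active resources = [2, 4, 3], total = 9
  t=6: active resources = [4, 3], total = 7
  t=7: active resources = [4, 3], total = 7
  t=8: active resources = [4], total = 4
  t=9: active resources = [4], total = 4
Peak resource demand = 9

9


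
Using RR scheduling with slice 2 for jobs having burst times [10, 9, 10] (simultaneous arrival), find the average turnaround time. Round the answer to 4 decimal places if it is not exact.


Time quantum = 2
Execution trace:
  J1 runs 2 units, time = 2
  J2 runs 2 units, time = 4
  J3 runs 2 units, time = 6
  J1 runs 2 units, time = 8
  J2 runs 2 units, time = 10
  J3 runs 2 units, time = 12
  J1 runs 2 units, time = 14
  J2 runs 2 units, time = 16
  J3 runs 2 units, time = 18
  J1 runs 2 units, time = 20
  J2 runs 2 units, time = 22
  J3 runs 2 units, time = 24
  J1 runs 2 units, time = 26
  J2 runs 1 units, time = 27
  J3 runs 2 units, time = 29
Finish times: [26, 27, 29]
Average turnaround = 82/3 = 27.3333

27.3333


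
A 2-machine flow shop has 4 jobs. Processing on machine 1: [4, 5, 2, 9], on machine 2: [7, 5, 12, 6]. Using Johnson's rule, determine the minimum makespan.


Apply Johnson's rule:
  Group 1 (a <= b): [(3, 2, 12), (1, 4, 7), (2, 5, 5)]
  Group 2 (a > b): [(4, 9, 6)]
Optimal job order: [3, 1, 2, 4]
Schedule:
  Job 3: M1 done at 2, M2 done at 14
  Job 1: M1 done at 6, M2 done at 21
  Job 2: M1 done at 11, M2 done at 26
  Job 4: M1 done at 20, M2 done at 32
Makespan = 32

32


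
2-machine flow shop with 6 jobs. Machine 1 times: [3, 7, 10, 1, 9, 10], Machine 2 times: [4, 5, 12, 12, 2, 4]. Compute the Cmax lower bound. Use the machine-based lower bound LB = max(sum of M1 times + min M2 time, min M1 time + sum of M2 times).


LB1 = sum(M1 times) + min(M2 times) = 40 + 2 = 42
LB2 = min(M1 times) + sum(M2 times) = 1 + 39 = 40
Lower bound = max(LB1, LB2) = max(42, 40) = 42

42


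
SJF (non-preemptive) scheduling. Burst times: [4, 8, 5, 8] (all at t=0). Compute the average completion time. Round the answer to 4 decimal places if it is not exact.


SJF order (ascending): [4, 5, 8, 8]
Completion times:
  Job 1: burst=4, C=4
  Job 2: burst=5, C=9
  Job 3: burst=8, C=17
  Job 4: burst=8, C=25
Average completion = 55/4 = 13.75

13.75


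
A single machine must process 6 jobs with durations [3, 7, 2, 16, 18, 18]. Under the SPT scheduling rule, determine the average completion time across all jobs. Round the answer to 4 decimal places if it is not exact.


Sort jobs by processing time (SPT order): [2, 3, 7, 16, 18, 18]
Compute completion times sequentially:
  Job 1: processing = 2, completes at 2
  Job 2: processing = 3, completes at 5
  Job 3: processing = 7, completes at 12
  Job 4: processing = 16, completes at 28
  Job 5: processing = 18, completes at 46
  Job 6: processing = 18, completes at 64
Sum of completion times = 157
Average completion time = 157/6 = 26.1667

26.1667


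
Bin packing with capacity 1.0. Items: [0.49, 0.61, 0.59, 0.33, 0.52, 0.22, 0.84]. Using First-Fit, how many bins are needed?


Place items sequentially using First-Fit:
  Item 0.49 -> new Bin 1
  Item 0.61 -> new Bin 2
  Item 0.59 -> new Bin 3
  Item 0.33 -> Bin 1 (now 0.82)
  Item 0.52 -> new Bin 4
  Item 0.22 -> Bin 2 (now 0.83)
  Item 0.84 -> new Bin 5
Total bins used = 5

5


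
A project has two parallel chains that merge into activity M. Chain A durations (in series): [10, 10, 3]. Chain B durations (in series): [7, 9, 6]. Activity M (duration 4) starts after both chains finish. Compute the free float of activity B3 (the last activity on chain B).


ES(B3) = sum of predecessors on chain B = 16
EF(B3) = ES + duration = 16 + 6 = 22
Successor of B3 is M. ES(M) = max(sum(A), sum(B)) = max(23, 22) = 23
Free float = ES(successor) - EF(current) = 23 - 22 = 1

1


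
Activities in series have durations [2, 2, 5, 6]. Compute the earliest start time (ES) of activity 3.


Activity 3 starts after activities 1 through 2 complete.
Predecessor durations: [2, 2]
ES = 2 + 2 = 4

4


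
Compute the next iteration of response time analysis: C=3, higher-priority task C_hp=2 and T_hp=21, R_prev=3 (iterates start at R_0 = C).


R_next = C + ceil(R_prev / T_hp) * C_hp
ceil(3 / 21) = ceil(0.1429) = 1
Interference = 1 * 2 = 2
R_next = 3 + 2 = 5

5


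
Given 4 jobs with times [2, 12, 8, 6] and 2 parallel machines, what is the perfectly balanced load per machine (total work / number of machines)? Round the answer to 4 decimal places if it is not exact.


Total processing time = 2 + 12 + 8 + 6 = 28
Number of machines = 2
Ideal balanced load = 28 / 2 = 14.0

14.0


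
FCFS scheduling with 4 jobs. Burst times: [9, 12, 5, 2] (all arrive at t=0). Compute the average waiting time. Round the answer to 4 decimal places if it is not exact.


FCFS order (as given): [9, 12, 5, 2]
Waiting times:
  Job 1: wait = 0
  Job 2: wait = 9
  Job 3: wait = 21
  Job 4: wait = 26
Sum of waiting times = 56
Average waiting time = 56/4 = 14.0

14.0


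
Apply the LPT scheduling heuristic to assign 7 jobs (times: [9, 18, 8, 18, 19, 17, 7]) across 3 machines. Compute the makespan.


Sort jobs in decreasing order (LPT): [19, 18, 18, 17, 9, 8, 7]
Assign each job to the least loaded machine:
  Machine 1: jobs [19, 8, 7], load = 34
  Machine 2: jobs [18, 17], load = 35
  Machine 3: jobs [18, 9], load = 27
Makespan = max load = 35

35


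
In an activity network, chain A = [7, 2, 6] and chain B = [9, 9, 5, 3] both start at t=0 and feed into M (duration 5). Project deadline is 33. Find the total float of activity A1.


Forward pass: ES(A1) = sum of predecessors on chain A = 0
EF = ES + duration = 0 + 7 = 7
Backward pass: LF(M) = deadline = 33; LS(M) = 33 - 5 = 28
LF(A1) = LS(M) - sum(successors on chain A) = 28 - 8 = 20
LS = LF - duration = 20 - 7 = 13
Total float = LS - ES = 13 - 0 = 13

13


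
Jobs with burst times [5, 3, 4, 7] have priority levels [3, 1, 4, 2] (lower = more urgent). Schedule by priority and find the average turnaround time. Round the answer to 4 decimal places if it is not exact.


Sort by priority (ascending = highest first):
Order: [(1, 3), (2, 7), (3, 5), (4, 4)]
Completion times:
  Priority 1, burst=3, C=3
  Priority 2, burst=7, C=10
  Priority 3, burst=5, C=15
  Priority 4, burst=4, C=19
Average turnaround = 47/4 = 11.75

11.75


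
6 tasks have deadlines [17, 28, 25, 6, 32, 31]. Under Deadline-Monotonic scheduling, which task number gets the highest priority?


Sort tasks by relative deadline (ascending):
  Task 4: deadline = 6
  Task 1: deadline = 17
  Task 3: deadline = 25
  Task 2: deadline = 28
  Task 6: deadline = 31
  Task 5: deadline = 32
Priority order (highest first): [4, 1, 3, 2, 6, 5]
Highest priority task = 4

4


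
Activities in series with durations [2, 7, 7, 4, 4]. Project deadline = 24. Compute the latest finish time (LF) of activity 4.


LF(activity 4) = deadline - sum of successor durations
Successors: activities 5 through 5 with durations [4]
Sum of successor durations = 4
LF = 24 - 4 = 20

20


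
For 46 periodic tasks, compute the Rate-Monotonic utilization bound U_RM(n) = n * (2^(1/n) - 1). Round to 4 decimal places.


Compute 2^(1/46) = 1.0151825180
Subtract 1: 1.0151825180 - 1 = 0.0151825180
Multiply by n: 46 * 0.0151825180 = 0.6983958280
Round to 4 dp: 0.6984

0.6984


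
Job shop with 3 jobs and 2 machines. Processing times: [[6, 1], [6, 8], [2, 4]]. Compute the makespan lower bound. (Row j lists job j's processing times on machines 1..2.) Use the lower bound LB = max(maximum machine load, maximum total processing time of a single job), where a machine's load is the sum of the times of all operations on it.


Machine loads:
  Machine 1: 6 + 6 + 2 = 14
  Machine 2: 1 + 8 + 4 = 13
Max machine load = 14
Job totals:
  Job 1: 7
  Job 2: 14
  Job 3: 6
Max job total = 14
Lower bound = max(14, 14) = 14

14


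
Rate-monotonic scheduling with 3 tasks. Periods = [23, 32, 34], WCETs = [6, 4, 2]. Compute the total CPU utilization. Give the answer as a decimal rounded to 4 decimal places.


Compute individual utilizations (exact fractions):
  Task 1: C/T = 6/23 (approx. 0.2609)
  Task 2: C/T = 4/32 = 1/8 (approx. 0.125)
  Task 3: C/T = 2/34 = 1/17 (approx. 0.0588)
Total utilization U = 6/23 + 1/8 + 1/17 = 1391/3128
Rounded to 4 decimal places: U = 0.4447
RM (Liu & Layland) bound for 3 tasks = 0.779763; compare with U = 1391/3128 (approx. 0.444693)
U <= bound, so schedulable by RM sufficient condition.

0.4447


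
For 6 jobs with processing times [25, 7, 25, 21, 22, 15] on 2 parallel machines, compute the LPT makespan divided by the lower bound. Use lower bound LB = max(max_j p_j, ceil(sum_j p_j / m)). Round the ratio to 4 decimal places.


LPT order: [25, 25, 22, 21, 15, 7]
Machine loads after assignment: [54, 61]
LPT makespan = 61
Lower bound = max(max_job, ceil(total/2)) = max(25, 58) = 58
Ratio = 61 / 58 = 1.0517

1.0517


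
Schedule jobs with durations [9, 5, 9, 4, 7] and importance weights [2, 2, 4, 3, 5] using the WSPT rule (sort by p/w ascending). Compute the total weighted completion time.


Compute p/w ratios and sort ascending (WSPT): [(4, 3), (7, 5), (9, 4), (5, 2), (9, 2)]
Compute weighted completion times:
  Job (p=4,w=3): C=4, w*C=3*4=12
  Job (p=7,w=5): C=11, w*C=5*11=55
  Job (p=9,w=4): C=20, w*C=4*20=80
  Job (p=5,w=2): C=25, w*C=2*25=50
  Job (p=9,w=2): C=34, w*C=2*34=68
Total weighted completion time = 265

265


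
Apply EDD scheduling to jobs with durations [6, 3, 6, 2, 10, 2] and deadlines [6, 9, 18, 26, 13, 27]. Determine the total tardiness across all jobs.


Sort by due date (EDD order): [(6, 6), (3, 9), (10, 13), (6, 18), (2, 26), (2, 27)]
Compute completion times and tardiness:
  Job 1: p=6, d=6, C=6, tardiness=max(0,6-6)=0
  Job 2: p=3, d=9, C=9, tardiness=max(0,9-9)=0
  Job 3: p=10, d=13, C=19, tardiness=max(0,19-13)=6
  Job 4: p=6, d=18, C=25, tardiness=max(0,25-18)=7
  Job 5: p=2, d=26, C=27, tardiness=max(0,27-26)=1
  Job 6: p=2, d=27, C=29, tardiness=max(0,29-27)=2
Total tardiness = 16

16


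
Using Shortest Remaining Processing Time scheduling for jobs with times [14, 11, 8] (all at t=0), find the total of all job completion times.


Since all jobs arrive at t=0, SRPT equals SPT ordering.
SPT order: [8, 11, 14]
Completion times:
  Job 1: p=8, C=8
  Job 2: p=11, C=19
  Job 3: p=14, C=33
Total completion time = 8 + 19 + 33 = 60

60


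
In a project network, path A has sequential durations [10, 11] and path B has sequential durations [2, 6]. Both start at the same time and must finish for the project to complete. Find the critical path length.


Path A total = 10 + 11 = 21
Path B total = 2 + 6 = 8
Critical path = longest path = max(21, 8) = 21

21


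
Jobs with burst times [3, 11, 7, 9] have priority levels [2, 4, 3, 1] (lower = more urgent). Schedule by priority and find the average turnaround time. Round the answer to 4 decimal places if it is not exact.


Sort by priority (ascending = highest first):
Order: [(1, 9), (2, 3), (3, 7), (4, 11)]
Completion times:
  Priority 1, burst=9, C=9
  Priority 2, burst=3, C=12
  Priority 3, burst=7, C=19
  Priority 4, burst=11, C=30
Average turnaround = 70/4 = 17.5

17.5


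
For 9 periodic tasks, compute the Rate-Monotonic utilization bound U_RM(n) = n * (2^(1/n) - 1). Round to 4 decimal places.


Compute 2^(1/9) = 1.0800597389
Subtract 1: 1.0800597389 - 1 = 0.0800597389
Multiply by n: 9 * 0.0800597389 = 0.7205376501
Round to 4 dp: 0.7205

0.7205


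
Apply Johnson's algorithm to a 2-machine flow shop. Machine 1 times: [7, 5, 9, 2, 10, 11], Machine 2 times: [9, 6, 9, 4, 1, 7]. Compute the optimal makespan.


Apply Johnson's rule:
  Group 1 (a <= b): [(4, 2, 4), (2, 5, 6), (1, 7, 9), (3, 9, 9)]
  Group 2 (a > b): [(6, 11, 7), (5, 10, 1)]
Optimal job order: [4, 2, 1, 3, 6, 5]
Schedule:
  Job 4: M1 done at 2, M2 done at 6
  Job 2: M1 done at 7, M2 done at 13
  Job 1: M1 done at 14, M2 done at 23
  Job 3: M1 done at 23, M2 done at 32
  Job 6: M1 done at 34, M2 done at 41
  Job 5: M1 done at 44, M2 done at 45
Makespan = 45

45


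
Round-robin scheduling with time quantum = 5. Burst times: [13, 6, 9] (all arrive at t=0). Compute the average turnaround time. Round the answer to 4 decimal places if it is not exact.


Time quantum = 5
Execution trace:
  J1 runs 5 units, time = 5
  J2 runs 5 units, time = 10
  J3 runs 5 units, time = 15
  J1 runs 5 units, time = 20
  J2 runs 1 units, time = 21
  J3 runs 4 units, time = 25
  J1 runs 3 units, time = 28
Finish times: [28, 21, 25]
Average turnaround = 74/3 = 24.6667

24.6667


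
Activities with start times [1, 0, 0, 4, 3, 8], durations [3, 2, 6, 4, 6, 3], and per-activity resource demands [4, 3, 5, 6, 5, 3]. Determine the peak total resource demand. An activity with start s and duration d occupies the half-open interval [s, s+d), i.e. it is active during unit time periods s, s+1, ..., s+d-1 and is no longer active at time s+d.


Each activity i is active on [start_i, start_i + duration_i).
Compute total resource usage per time slot:
  t=0: active resources = [3, 5], total = 8
  t=1: active resources = [4, 3, 5], total = 12
  t=2: active resources = [4, 5], total = 9
  t=3: active resources = [4, 5, 5], total = 14
  t=4: active resources = [5, 6, 5], total = 16
  t=5: active resources = [5, 6, 5], total = 16
  t=6: active resources = [6, 5], total = 11
  t=7: active resources = [6, 5], total = 11
  t=8: active resources = [5, 3], total = 8
  t=9: active resources = [3], total = 3
  t=10: active resources = [3], total = 3
Peak resource demand = 16

16


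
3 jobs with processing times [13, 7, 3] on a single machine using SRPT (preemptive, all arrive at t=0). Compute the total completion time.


Since all jobs arrive at t=0, SRPT equals SPT ordering.
SPT order: [3, 7, 13]
Completion times:
  Job 1: p=3, C=3
  Job 2: p=7, C=10
  Job 3: p=13, C=23
Total completion time = 3 + 10 + 23 = 36

36


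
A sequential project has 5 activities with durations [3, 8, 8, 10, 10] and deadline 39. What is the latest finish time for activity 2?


LF(activity 2) = deadline - sum of successor durations
Successors: activities 3 through 5 with durations [8, 10, 10]
Sum of successor durations = 28
LF = 39 - 28 = 11

11


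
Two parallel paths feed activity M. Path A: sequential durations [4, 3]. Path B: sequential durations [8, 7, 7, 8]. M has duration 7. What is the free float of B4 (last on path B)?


ES(B4) = sum of predecessors on chain B = 22
EF(B4) = ES + duration = 22 + 8 = 30
Successor of B4 is M. ES(M) = max(sum(A), sum(B)) = max(7, 30) = 30
Free float = ES(successor) - EF(current) = 30 - 30 = 0

0


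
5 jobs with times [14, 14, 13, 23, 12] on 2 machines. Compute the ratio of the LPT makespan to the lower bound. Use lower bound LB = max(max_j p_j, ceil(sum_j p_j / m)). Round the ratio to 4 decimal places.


LPT order: [23, 14, 14, 13, 12]
Machine loads after assignment: [36, 40]
LPT makespan = 40
Lower bound = max(max_job, ceil(total/2)) = max(23, 38) = 38
Ratio = 40 / 38 = 1.0526

1.0526


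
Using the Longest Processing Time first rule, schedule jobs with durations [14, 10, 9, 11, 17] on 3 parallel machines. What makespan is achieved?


Sort jobs in decreasing order (LPT): [17, 14, 11, 10, 9]
Assign each job to the least loaded machine:
  Machine 1: jobs [17], load = 17
  Machine 2: jobs [14, 9], load = 23
  Machine 3: jobs [11, 10], load = 21
Makespan = max load = 23

23


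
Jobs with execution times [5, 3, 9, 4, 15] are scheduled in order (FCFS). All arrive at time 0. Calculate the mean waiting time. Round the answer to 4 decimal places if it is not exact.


FCFS order (as given): [5, 3, 9, 4, 15]
Waiting times:
  Job 1: wait = 0
  Job 2: wait = 5
  Job 3: wait = 8
  Job 4: wait = 17
  Job 5: wait = 21
Sum of waiting times = 51
Average waiting time = 51/5 = 10.2

10.2


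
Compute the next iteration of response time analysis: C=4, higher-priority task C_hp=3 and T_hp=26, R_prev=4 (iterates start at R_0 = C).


R_next = C + ceil(R_prev / T_hp) * C_hp
ceil(4 / 26) = ceil(0.1538) = 1
Interference = 1 * 3 = 3
R_next = 4 + 3 = 7

7


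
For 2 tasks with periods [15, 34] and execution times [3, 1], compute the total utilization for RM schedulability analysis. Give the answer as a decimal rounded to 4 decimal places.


Compute individual utilizations (exact fractions):
  Task 1: C/T = 3/15 = 1/5 (approx. 0.2)
  Task 2: C/T = 1/34 (approx. 0.0294)
Total utilization U = 1/5 + 1/34 = 39/170
Rounded to 4 decimal places: U = 0.2294
RM (Liu & Layland) bound for 2 tasks = 0.828427; compare with U = 39/170 (approx. 0.229412)
U <= bound, so schedulable by RM sufficient condition.

0.2294


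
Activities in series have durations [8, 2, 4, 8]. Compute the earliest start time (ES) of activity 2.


Activity 2 starts after activities 1 through 1 complete.
Predecessor durations: [8]
ES = 8 = 8

8


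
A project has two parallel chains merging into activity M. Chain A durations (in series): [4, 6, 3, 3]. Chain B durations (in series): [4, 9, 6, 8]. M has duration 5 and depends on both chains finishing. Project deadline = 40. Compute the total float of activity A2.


Forward pass: ES(A2) = sum of predecessors on chain A = 4
EF = ES + duration = 4 + 6 = 10
Backward pass: LF(M) = deadline = 40; LS(M) = 40 - 5 = 35
LF(A2) = LS(M) - sum(successors on chain A) = 35 - 6 = 29
LS = LF - duration = 29 - 6 = 23
Total float = LS - ES = 23 - 4 = 19

19


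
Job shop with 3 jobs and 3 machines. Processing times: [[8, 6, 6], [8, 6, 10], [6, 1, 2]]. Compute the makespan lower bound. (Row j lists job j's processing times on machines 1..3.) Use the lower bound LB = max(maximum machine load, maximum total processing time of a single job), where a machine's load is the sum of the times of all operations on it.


Machine loads:
  Machine 1: 8 + 8 + 6 = 22
  Machine 2: 6 + 6 + 1 = 13
  Machine 3: 6 + 10 + 2 = 18
Max machine load = 22
Job totals:
  Job 1: 20
  Job 2: 24
  Job 3: 9
Max job total = 24
Lower bound = max(22, 24) = 24

24


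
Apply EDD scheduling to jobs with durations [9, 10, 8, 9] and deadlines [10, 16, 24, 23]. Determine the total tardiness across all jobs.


Sort by due date (EDD order): [(9, 10), (10, 16), (9, 23), (8, 24)]
Compute completion times and tardiness:
  Job 1: p=9, d=10, C=9, tardiness=max(0,9-10)=0
  Job 2: p=10, d=16, C=19, tardiness=max(0,19-16)=3
  Job 3: p=9, d=23, C=28, tardiness=max(0,28-23)=5
  Job 4: p=8, d=24, C=36, tardiness=max(0,36-24)=12
Total tardiness = 20

20


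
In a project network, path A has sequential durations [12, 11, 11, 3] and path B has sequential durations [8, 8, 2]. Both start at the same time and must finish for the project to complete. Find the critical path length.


Path A total = 12 + 11 + 11 + 3 = 37
Path B total = 8 + 8 + 2 = 18
Critical path = longest path = max(37, 18) = 37

37


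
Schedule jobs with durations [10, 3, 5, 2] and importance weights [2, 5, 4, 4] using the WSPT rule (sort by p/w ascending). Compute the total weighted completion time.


Compute p/w ratios and sort ascending (WSPT): [(2, 4), (3, 5), (5, 4), (10, 2)]
Compute weighted completion times:
  Job (p=2,w=4): C=2, w*C=4*2=8
  Job (p=3,w=5): C=5, w*C=5*5=25
  Job (p=5,w=4): C=10, w*C=4*10=40
  Job (p=10,w=2): C=20, w*C=2*20=40
Total weighted completion time = 113

113


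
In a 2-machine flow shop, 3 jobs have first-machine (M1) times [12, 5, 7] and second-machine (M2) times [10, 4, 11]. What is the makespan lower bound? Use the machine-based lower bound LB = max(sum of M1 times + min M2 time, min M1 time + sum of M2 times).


LB1 = sum(M1 times) + min(M2 times) = 24 + 4 = 28
LB2 = min(M1 times) + sum(M2 times) = 5 + 25 = 30
Lower bound = max(LB1, LB2) = max(28, 30) = 30

30


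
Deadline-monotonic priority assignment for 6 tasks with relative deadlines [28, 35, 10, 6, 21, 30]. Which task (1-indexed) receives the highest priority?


Sort tasks by relative deadline (ascending):
  Task 4: deadline = 6
  Task 3: deadline = 10
  Task 5: deadline = 21
  Task 1: deadline = 28
  Task 6: deadline = 30
  Task 2: deadline = 35
Priority order (highest first): [4, 3, 5, 1, 6, 2]
Highest priority task = 4

4


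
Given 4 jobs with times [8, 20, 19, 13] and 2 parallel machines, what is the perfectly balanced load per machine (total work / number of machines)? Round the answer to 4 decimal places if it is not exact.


Total processing time = 8 + 20 + 19 + 13 = 60
Number of machines = 2
Ideal balanced load = 60 / 2 = 30.0

30.0


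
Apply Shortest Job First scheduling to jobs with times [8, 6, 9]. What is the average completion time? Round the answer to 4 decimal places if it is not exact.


SJF order (ascending): [6, 8, 9]
Completion times:
  Job 1: burst=6, C=6
  Job 2: burst=8, C=14
  Job 3: burst=9, C=23
Average completion = 43/3 = 14.3333

14.3333


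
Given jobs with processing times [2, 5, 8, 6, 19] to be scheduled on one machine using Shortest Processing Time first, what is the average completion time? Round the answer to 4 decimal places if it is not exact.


Sort jobs by processing time (SPT order): [2, 5, 6, 8, 19]
Compute completion times sequentially:
  Job 1: processing = 2, completes at 2
  Job 2: processing = 5, completes at 7
  Job 3: processing = 6, completes at 13
  Job 4: processing = 8, completes at 21
  Job 5: processing = 19, completes at 40
Sum of completion times = 83
Average completion time = 83/5 = 16.6

16.6


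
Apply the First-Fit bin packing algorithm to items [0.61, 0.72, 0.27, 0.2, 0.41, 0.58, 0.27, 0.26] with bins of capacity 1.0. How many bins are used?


Place items sequentially using First-Fit:
  Item 0.61 -> new Bin 1
  Item 0.72 -> new Bin 2
  Item 0.27 -> Bin 1 (now 0.88)
  Item 0.2 -> Bin 2 (now 0.92)
  Item 0.41 -> new Bin 3
  Item 0.58 -> Bin 3 (now 0.99)
  Item 0.27 -> new Bin 4
  Item 0.26 -> Bin 4 (now 0.53)
Total bins used = 4

4


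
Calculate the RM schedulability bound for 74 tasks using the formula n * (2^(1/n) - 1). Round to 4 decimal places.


Compute 2^(1/74) = 1.0094108601
Subtract 1: 1.0094108601 - 1 = 0.0094108601
Multiply by n: 74 * 0.0094108601 = 0.6964036474
Round to 4 dp: 0.6964

0.6964


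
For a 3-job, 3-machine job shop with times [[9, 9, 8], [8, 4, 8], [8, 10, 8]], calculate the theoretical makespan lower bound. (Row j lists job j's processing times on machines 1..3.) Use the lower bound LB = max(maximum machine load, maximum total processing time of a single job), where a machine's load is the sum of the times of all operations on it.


Machine loads:
  Machine 1: 9 + 8 + 8 = 25
  Machine 2: 9 + 4 + 10 = 23
  Machine 3: 8 + 8 + 8 = 24
Max machine load = 25
Job totals:
  Job 1: 26
  Job 2: 20
  Job 3: 26
Max job total = 26
Lower bound = max(25, 26) = 26

26


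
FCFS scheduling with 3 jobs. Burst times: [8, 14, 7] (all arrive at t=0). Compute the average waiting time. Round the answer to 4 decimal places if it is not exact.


FCFS order (as given): [8, 14, 7]
Waiting times:
  Job 1: wait = 0
  Job 2: wait = 8
  Job 3: wait = 22
Sum of waiting times = 30
Average waiting time = 30/3 = 10.0

10.0


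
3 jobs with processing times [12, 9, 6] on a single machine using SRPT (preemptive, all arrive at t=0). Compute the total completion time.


Since all jobs arrive at t=0, SRPT equals SPT ordering.
SPT order: [6, 9, 12]
Completion times:
  Job 1: p=6, C=6
  Job 2: p=9, C=15
  Job 3: p=12, C=27
Total completion time = 6 + 15 + 27 = 48

48


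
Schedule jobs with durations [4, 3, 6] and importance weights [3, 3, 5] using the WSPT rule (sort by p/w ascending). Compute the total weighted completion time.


Compute p/w ratios and sort ascending (WSPT): [(3, 3), (6, 5), (4, 3)]
Compute weighted completion times:
  Job (p=3,w=3): C=3, w*C=3*3=9
  Job (p=6,w=5): C=9, w*C=5*9=45
  Job (p=4,w=3): C=13, w*C=3*13=39
Total weighted completion time = 93

93


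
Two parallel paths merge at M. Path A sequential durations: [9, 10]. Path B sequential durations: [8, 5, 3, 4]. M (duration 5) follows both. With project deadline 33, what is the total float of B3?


Forward pass: ES(B3) = sum of predecessors on chain B = 13
EF = ES + duration = 13 + 3 = 16
Backward pass: LF(M) = deadline = 33; LS(M) = 33 - 5 = 28
LF(B3) = LS(M) - sum(successors on chain B) = 28 - 4 = 24
LS = LF - duration = 24 - 3 = 21
Total float = LS - ES = 21 - 13 = 8

8


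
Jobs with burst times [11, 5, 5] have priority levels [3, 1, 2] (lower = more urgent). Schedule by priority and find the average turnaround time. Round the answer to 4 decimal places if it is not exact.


Sort by priority (ascending = highest first):
Order: [(1, 5), (2, 5), (3, 11)]
Completion times:
  Priority 1, burst=5, C=5
  Priority 2, burst=5, C=10
  Priority 3, burst=11, C=21
Average turnaround = 36/3 = 12.0

12.0


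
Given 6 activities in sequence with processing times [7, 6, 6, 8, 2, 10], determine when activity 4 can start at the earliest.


Activity 4 starts after activities 1 through 3 complete.
Predecessor durations: [7, 6, 6]
ES = 7 + 6 + 6 = 19

19


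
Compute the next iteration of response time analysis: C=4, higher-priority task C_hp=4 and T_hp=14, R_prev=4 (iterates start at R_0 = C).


R_next = C + ceil(R_prev / T_hp) * C_hp
ceil(4 / 14) = ceil(0.2857) = 1
Interference = 1 * 4 = 4
R_next = 4 + 4 = 8

8


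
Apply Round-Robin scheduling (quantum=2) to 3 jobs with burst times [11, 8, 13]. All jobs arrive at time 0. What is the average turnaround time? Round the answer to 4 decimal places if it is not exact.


Time quantum = 2
Execution trace:
  J1 runs 2 units, time = 2
  J2 runs 2 units, time = 4
  J3 runs 2 units, time = 6
  J1 runs 2 units, time = 8
  J2 runs 2 units, time = 10
  J3 runs 2 units, time = 12
  J1 runs 2 units, time = 14
  J2 runs 2 units, time = 16
  J3 runs 2 units, time = 18
  J1 runs 2 units, time = 20
  J2 runs 2 units, time = 22
  J3 runs 2 units, time = 24
  J1 runs 2 units, time = 26
  J3 runs 2 units, time = 28
  J1 runs 1 units, time = 29
  J3 runs 2 units, time = 31
  J3 runs 1 units, time = 32
Finish times: [29, 22, 32]
Average turnaround = 83/3 = 27.6667

27.6667


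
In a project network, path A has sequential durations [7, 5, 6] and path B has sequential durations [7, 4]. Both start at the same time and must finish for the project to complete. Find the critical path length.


Path A total = 7 + 5 + 6 = 18
Path B total = 7 + 4 = 11
Critical path = longest path = max(18, 11) = 18

18


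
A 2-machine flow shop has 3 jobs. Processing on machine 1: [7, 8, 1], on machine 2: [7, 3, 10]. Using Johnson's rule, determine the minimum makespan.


Apply Johnson's rule:
  Group 1 (a <= b): [(3, 1, 10), (1, 7, 7)]
  Group 2 (a > b): [(2, 8, 3)]
Optimal job order: [3, 1, 2]
Schedule:
  Job 3: M1 done at 1, M2 done at 11
  Job 1: M1 done at 8, M2 done at 18
  Job 2: M1 done at 16, M2 done at 21
Makespan = 21

21


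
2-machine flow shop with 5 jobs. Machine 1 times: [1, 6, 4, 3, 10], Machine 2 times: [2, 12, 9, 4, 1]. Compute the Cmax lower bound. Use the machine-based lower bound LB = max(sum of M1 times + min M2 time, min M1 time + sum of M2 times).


LB1 = sum(M1 times) + min(M2 times) = 24 + 1 = 25
LB2 = min(M1 times) + sum(M2 times) = 1 + 28 = 29
Lower bound = max(LB1, LB2) = max(25, 29) = 29

29


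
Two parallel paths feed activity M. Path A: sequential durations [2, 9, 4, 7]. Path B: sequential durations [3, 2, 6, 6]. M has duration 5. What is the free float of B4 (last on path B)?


ES(B4) = sum of predecessors on chain B = 11
EF(B4) = ES + duration = 11 + 6 = 17
Successor of B4 is M. ES(M) = max(sum(A), sum(B)) = max(22, 17) = 22
Free float = ES(successor) - EF(current) = 22 - 17 = 5

5


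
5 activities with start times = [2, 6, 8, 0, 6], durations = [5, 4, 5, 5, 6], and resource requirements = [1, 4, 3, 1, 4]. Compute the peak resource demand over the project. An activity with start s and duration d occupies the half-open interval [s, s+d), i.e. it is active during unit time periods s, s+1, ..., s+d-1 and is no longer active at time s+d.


Each activity i is active on [start_i, start_i + duration_i).
Compute total resource usage per time slot:
  t=0: active resources = [1], total = 1
  t=1: active resources = [1], total = 1
  t=2: active resources = [1, 1], total = 2
  t=3: active resources = [1, 1], total = 2
  t=4: active resources = [1, 1], total = 2
  t=5: active resources = [1], total = 1
  t=6: active resources = [1, 4, 4], total = 9
  t=7: active resources = [4, 4], total = 8
  t=8: active resources = [4, 3, 4], total = 11
  t=9: active resources = [4, 3, 4], total = 11
  t=10: active resources = [3, 4], total = 7
  t=11: active resources = [3, 4], total = 7
  t=12: active resources = [3], total = 3
Peak resource demand = 11

11


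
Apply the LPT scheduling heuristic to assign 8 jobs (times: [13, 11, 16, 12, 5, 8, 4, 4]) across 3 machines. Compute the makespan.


Sort jobs in decreasing order (LPT): [16, 13, 12, 11, 8, 5, 4, 4]
Assign each job to the least loaded machine:
  Machine 1: jobs [16, 5, 4], load = 25
  Machine 2: jobs [13, 8, 4], load = 25
  Machine 3: jobs [12, 11], load = 23
Makespan = max load = 25

25


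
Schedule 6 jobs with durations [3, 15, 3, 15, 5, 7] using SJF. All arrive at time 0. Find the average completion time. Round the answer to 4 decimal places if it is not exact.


SJF order (ascending): [3, 3, 5, 7, 15, 15]
Completion times:
  Job 1: burst=3, C=3
  Job 2: burst=3, C=6
  Job 3: burst=5, C=11
  Job 4: burst=7, C=18
  Job 5: burst=15, C=33
  Job 6: burst=15, C=48
Average completion = 119/6 = 19.8333

19.8333


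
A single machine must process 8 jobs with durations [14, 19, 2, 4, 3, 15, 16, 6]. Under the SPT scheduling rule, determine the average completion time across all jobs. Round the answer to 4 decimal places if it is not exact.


Sort jobs by processing time (SPT order): [2, 3, 4, 6, 14, 15, 16, 19]
Compute completion times sequentially:
  Job 1: processing = 2, completes at 2
  Job 2: processing = 3, completes at 5
  Job 3: processing = 4, completes at 9
  Job 4: processing = 6, completes at 15
  Job 5: processing = 14, completes at 29
  Job 6: processing = 15, completes at 44
  Job 7: processing = 16, completes at 60
  Job 8: processing = 19, completes at 79
Sum of completion times = 243
Average completion time = 243/8 = 30.375

30.375


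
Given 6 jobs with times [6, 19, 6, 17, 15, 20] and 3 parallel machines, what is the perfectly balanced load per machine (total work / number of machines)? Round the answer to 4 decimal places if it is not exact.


Total processing time = 6 + 19 + 6 + 17 + 15 + 20 = 83
Number of machines = 3
Ideal balanced load = 83 / 3 = 27.6667

27.6667


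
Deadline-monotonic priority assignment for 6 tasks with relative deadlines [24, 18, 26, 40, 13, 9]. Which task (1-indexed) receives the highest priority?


Sort tasks by relative deadline (ascending):
  Task 6: deadline = 9
  Task 5: deadline = 13
  Task 2: deadline = 18
  Task 1: deadline = 24
  Task 3: deadline = 26
  Task 4: deadline = 40
Priority order (highest first): [6, 5, 2, 1, 3, 4]
Highest priority task = 6

6


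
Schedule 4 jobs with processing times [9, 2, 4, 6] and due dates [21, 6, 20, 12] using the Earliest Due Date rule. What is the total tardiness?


Sort by due date (EDD order): [(2, 6), (6, 12), (4, 20), (9, 21)]
Compute completion times and tardiness:
  Job 1: p=2, d=6, C=2, tardiness=max(0,2-6)=0
  Job 2: p=6, d=12, C=8, tardiness=max(0,8-12)=0
  Job 3: p=4, d=20, C=12, tardiness=max(0,12-20)=0
  Job 4: p=9, d=21, C=21, tardiness=max(0,21-21)=0
Total tardiness = 0

0


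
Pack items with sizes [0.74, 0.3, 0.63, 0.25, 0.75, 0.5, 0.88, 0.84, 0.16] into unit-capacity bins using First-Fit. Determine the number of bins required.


Place items sequentially using First-Fit:
  Item 0.74 -> new Bin 1
  Item 0.3 -> new Bin 2
  Item 0.63 -> Bin 2 (now 0.93)
  Item 0.25 -> Bin 1 (now 0.99)
  Item 0.75 -> new Bin 3
  Item 0.5 -> new Bin 4
  Item 0.88 -> new Bin 5
  Item 0.84 -> new Bin 6
  Item 0.16 -> Bin 3 (now 0.91)
Total bins used = 6

6


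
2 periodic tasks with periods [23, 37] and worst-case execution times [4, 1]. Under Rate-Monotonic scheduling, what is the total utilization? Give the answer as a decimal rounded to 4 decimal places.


Compute individual utilizations (exact fractions):
  Task 1: C/T = 4/23 (approx. 0.1739)
  Task 2: C/T = 1/37 (approx. 0.027)
Total utilization U = 4/23 + 1/37 = 171/851
Rounded to 4 decimal places: U = 0.2009
RM (Liu & Layland) bound for 2 tasks = 0.828427; compare with U = 171/851 (approx. 0.200940)
U <= bound, so schedulable by RM sufficient condition.

0.2009


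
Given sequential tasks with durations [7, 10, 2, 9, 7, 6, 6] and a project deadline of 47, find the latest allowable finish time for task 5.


LF(activity 5) = deadline - sum of successor durations
Successors: activities 6 through 7 with durations [6, 6]
Sum of successor durations = 12
LF = 47 - 12 = 35

35


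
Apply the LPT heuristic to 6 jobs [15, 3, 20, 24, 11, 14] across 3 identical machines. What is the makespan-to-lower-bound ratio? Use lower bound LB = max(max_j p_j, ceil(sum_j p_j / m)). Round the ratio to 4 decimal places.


LPT order: [24, 20, 15, 14, 11, 3]
Machine loads after assignment: [27, 31, 29]
LPT makespan = 31
Lower bound = max(max_job, ceil(total/3)) = max(24, 29) = 29
Ratio = 31 / 29 = 1.069

1.069


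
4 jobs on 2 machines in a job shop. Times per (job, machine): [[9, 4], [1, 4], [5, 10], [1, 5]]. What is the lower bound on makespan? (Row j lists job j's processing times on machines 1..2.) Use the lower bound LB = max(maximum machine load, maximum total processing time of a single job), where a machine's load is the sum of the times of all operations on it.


Machine loads:
  Machine 1: 9 + 1 + 5 + 1 = 16
  Machine 2: 4 + 4 + 10 + 5 = 23
Max machine load = 23
Job totals:
  Job 1: 13
  Job 2: 5
  Job 3: 15
  Job 4: 6
Max job total = 15
Lower bound = max(23, 15) = 23

23


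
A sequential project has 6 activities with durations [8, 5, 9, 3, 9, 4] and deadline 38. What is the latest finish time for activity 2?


LF(activity 2) = deadline - sum of successor durations
Successors: activities 3 through 6 with durations [9, 3, 9, 4]
Sum of successor durations = 25
LF = 38 - 25 = 13

13


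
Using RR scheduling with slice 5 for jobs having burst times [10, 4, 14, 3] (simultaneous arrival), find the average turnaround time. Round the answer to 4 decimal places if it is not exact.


Time quantum = 5
Execution trace:
  J1 runs 5 units, time = 5
  J2 runs 4 units, time = 9
  J3 runs 5 units, time = 14
  J4 runs 3 units, time = 17
  J1 runs 5 units, time = 22
  J3 runs 5 units, time = 27
  J3 runs 4 units, time = 31
Finish times: [22, 9, 31, 17]
Average turnaround = 79/4 = 19.75

19.75


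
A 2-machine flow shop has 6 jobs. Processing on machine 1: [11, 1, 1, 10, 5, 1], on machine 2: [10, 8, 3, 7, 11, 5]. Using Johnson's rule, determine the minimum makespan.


Apply Johnson's rule:
  Group 1 (a <= b): [(2, 1, 8), (3, 1, 3), (6, 1, 5), (5, 5, 11)]
  Group 2 (a > b): [(1, 11, 10), (4, 10, 7)]
Optimal job order: [2, 3, 6, 5, 1, 4]
Schedule:
  Job 2: M1 done at 1, M2 done at 9
  Job 3: M1 done at 2, M2 done at 12
  Job 6: M1 done at 3, M2 done at 17
  Job 5: M1 done at 8, M2 done at 28
  Job 1: M1 done at 19, M2 done at 38
  Job 4: M1 done at 29, M2 done at 45
Makespan = 45

45
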